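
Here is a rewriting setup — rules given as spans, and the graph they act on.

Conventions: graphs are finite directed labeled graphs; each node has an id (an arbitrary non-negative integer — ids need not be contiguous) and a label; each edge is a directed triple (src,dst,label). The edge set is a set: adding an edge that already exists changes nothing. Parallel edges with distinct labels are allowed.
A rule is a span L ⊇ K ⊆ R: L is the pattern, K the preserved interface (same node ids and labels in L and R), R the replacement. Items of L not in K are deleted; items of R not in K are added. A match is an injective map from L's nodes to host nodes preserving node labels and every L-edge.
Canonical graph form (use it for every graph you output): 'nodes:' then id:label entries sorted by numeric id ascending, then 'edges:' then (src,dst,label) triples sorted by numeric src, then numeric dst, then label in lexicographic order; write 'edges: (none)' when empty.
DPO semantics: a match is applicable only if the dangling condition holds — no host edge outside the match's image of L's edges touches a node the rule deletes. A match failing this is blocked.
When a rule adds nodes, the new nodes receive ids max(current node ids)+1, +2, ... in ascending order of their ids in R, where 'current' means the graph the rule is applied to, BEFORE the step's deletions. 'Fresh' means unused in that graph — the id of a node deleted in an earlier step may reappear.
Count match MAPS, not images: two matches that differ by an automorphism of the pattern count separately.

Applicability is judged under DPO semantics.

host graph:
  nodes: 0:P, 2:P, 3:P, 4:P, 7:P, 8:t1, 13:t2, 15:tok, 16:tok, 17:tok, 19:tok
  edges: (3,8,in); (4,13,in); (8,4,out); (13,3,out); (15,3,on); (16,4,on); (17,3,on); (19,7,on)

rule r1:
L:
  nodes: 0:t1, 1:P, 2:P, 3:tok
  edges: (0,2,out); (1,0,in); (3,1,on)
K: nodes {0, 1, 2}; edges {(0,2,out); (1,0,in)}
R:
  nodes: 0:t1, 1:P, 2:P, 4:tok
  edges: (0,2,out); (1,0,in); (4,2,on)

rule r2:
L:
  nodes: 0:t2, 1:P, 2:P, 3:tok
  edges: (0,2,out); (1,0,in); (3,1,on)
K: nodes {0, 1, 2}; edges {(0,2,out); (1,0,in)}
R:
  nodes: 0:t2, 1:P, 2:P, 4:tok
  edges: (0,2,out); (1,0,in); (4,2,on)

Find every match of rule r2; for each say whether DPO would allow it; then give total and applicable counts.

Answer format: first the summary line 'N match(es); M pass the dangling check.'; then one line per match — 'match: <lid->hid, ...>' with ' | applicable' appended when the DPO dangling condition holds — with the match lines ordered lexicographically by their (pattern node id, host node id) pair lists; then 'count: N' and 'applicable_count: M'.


1 match(es); 1 pass the dangling check.
match: 0->13, 1->4, 2->3, 3->16 | applicable
count: 1
applicable_count: 1


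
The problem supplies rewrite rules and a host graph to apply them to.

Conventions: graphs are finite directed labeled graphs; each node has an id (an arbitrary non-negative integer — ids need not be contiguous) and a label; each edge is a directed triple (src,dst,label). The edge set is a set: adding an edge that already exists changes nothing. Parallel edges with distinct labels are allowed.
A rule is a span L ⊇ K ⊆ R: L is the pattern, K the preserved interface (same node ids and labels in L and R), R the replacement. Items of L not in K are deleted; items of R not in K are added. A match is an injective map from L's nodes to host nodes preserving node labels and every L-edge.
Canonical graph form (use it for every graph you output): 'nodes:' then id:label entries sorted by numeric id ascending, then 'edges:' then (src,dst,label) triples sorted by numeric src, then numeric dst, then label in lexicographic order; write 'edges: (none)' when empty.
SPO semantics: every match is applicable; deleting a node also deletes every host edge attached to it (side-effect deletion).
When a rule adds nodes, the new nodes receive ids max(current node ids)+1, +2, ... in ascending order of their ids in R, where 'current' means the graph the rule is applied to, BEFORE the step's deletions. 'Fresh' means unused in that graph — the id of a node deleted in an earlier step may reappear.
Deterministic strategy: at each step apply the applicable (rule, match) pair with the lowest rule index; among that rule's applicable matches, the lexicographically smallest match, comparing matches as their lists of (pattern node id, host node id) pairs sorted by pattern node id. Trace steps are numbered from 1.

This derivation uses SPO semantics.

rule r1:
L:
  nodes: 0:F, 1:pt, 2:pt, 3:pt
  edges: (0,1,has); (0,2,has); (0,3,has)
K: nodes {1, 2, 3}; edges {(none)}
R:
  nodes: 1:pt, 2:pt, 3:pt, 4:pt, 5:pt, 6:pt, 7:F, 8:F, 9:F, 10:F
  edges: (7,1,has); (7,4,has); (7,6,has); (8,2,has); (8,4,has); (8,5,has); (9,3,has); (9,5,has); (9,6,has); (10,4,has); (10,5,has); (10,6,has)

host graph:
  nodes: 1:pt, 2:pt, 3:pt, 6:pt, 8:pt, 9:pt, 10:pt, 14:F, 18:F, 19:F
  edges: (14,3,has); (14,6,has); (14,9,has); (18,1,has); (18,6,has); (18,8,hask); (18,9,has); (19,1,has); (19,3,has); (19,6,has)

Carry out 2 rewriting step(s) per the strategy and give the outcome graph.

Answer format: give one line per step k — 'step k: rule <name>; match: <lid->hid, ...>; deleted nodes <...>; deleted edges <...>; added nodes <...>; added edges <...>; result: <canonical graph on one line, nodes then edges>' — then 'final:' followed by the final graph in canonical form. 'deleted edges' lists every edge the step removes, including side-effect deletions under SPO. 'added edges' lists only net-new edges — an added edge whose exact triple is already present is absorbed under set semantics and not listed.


step 1: rule r1; match: 0->14, 1->3, 2->6, 3->9; deleted nodes 14; deleted edges (14,3,has); (14,6,has); (14,9,has); added nodes 20, 21, 22, 23, 24, 25, 26; added edges (23,3,has); (23,20,has); (23,22,has); (24,6,has); (24,20,has); (24,21,has); (25,9,has); (25,21,has); (25,22,has); (26,20,has); (26,21,has); (26,22,has); result: nodes: 1:pt, 2:pt, 3:pt, 6:pt, 8:pt, 9:pt, 10:pt, 18:F, 19:F, 20:pt, 21:pt, 22:pt, 23:F, 24:F, 25:F, 26:F edges: (18,1,has); (18,6,has); (18,8,hask); (18,9,has); (19,1,has); (19,3,has); (19,6,has); (23,3,has); (23,20,has); (23,22,has); (24,6,has); (24,20,has); (24,21,has); (25,9,has); (25,21,has); (25,22,has); (26,20,has); (26,21,has); (26,22,has)
step 2: rule r1; match: 0->18, 1->1, 2->6, 3->9; deleted nodes 18; deleted edges (18,1,has); (18,6,has); (18,8,hask); (18,9,has); added nodes 27, 28, 29, 30, 31, 32, 33; added edges (30,1,has); (30,27,has); (30,29,has); (31,6,has); (31,27,has); (31,28,has); (32,9,has); (32,28,has); (32,29,has); (33,27,has); (33,28,has); (33,29,has); result: nodes: 1:pt, 2:pt, 3:pt, 6:pt, 8:pt, 9:pt, 10:pt, 19:F, 20:pt, 21:pt, 22:pt, 23:F, 24:F, 25:F, 26:F, 27:pt, 28:pt, 29:pt, 30:F, 31:F, 32:F, 33:F edges: (19,1,has); (19,3,has); (19,6,has); (23,3,has); (23,20,has); (23,22,has); (24,6,has); (24,20,has); (24,21,has); (25,9,has); (25,21,has); (25,22,has); (26,20,has); (26,21,has); (26,22,has); (30,1,has); (30,27,has); (30,29,has); (31,6,has); (31,27,has); (31,28,has); (32,9,has); (32,28,has); (32,29,has); (33,27,has); (33,28,has); (33,29,has)
final:
nodes: 1:pt, 2:pt, 3:pt, 6:pt, 8:pt, 9:pt, 10:pt, 19:F, 20:pt, 21:pt, 22:pt, 23:F, 24:F, 25:F, 26:F, 27:pt, 28:pt, 29:pt, 30:F, 31:F, 32:F, 33:F
edges: (19,1,has); (19,3,has); (19,6,has); (23,3,has); (23,20,has); (23,22,has); (24,6,has); (24,20,has); (24,21,has); (25,9,has); (25,21,has); (25,22,has); (26,20,has); (26,21,has); (26,22,has); (30,1,has); (30,27,has); (30,29,has); (31,6,has); (31,27,has); (31,28,has); (32,9,has); (32,28,has); (32,29,has); (33,27,has); (33,28,has); (33,29,has)


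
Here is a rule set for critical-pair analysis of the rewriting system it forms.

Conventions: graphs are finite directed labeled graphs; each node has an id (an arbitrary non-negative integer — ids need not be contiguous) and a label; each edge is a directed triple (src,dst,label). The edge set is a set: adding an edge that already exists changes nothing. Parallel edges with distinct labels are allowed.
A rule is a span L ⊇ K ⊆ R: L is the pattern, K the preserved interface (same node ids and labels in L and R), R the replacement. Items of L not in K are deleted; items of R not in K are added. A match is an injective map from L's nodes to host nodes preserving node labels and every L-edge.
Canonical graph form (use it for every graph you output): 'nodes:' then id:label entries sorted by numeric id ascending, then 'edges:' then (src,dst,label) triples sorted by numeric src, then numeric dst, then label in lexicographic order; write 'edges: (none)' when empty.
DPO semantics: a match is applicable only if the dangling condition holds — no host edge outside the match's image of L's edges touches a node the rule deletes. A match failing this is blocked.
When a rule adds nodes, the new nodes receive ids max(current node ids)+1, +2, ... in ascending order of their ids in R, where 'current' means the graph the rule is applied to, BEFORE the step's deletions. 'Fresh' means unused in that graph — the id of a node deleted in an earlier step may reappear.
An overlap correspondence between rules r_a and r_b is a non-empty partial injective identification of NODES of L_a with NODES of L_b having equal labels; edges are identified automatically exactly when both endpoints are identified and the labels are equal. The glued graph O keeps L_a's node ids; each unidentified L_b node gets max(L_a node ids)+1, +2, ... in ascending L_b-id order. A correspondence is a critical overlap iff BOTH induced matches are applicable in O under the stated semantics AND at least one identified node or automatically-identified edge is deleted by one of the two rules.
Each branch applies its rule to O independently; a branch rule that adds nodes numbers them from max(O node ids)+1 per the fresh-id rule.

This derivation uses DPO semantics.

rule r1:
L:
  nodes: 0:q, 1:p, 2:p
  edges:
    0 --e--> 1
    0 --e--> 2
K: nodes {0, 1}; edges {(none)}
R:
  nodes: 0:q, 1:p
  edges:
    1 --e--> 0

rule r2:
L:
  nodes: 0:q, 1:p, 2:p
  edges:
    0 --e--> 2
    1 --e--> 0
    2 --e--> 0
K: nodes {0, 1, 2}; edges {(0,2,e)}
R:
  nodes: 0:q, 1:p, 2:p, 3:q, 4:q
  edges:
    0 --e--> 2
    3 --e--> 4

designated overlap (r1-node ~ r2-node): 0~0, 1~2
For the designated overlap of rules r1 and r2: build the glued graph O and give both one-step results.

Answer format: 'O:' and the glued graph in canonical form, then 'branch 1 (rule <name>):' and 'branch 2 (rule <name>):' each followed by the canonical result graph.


O:
nodes: 0:q, 1:p, 2:p, 3:p
edges: (0,1,e); (0,2,e); (1,0,e); (3,0,e)
branch 1 (rule r1):
nodes: 0:q, 1:p, 3:p
edges: (1,0,e); (3,0,e)
branch 2 (rule r2):
nodes: 0:q, 1:p, 2:p, 3:p, 4:q, 5:q
edges: (0,1,e); (0,2,e); (4,5,e)


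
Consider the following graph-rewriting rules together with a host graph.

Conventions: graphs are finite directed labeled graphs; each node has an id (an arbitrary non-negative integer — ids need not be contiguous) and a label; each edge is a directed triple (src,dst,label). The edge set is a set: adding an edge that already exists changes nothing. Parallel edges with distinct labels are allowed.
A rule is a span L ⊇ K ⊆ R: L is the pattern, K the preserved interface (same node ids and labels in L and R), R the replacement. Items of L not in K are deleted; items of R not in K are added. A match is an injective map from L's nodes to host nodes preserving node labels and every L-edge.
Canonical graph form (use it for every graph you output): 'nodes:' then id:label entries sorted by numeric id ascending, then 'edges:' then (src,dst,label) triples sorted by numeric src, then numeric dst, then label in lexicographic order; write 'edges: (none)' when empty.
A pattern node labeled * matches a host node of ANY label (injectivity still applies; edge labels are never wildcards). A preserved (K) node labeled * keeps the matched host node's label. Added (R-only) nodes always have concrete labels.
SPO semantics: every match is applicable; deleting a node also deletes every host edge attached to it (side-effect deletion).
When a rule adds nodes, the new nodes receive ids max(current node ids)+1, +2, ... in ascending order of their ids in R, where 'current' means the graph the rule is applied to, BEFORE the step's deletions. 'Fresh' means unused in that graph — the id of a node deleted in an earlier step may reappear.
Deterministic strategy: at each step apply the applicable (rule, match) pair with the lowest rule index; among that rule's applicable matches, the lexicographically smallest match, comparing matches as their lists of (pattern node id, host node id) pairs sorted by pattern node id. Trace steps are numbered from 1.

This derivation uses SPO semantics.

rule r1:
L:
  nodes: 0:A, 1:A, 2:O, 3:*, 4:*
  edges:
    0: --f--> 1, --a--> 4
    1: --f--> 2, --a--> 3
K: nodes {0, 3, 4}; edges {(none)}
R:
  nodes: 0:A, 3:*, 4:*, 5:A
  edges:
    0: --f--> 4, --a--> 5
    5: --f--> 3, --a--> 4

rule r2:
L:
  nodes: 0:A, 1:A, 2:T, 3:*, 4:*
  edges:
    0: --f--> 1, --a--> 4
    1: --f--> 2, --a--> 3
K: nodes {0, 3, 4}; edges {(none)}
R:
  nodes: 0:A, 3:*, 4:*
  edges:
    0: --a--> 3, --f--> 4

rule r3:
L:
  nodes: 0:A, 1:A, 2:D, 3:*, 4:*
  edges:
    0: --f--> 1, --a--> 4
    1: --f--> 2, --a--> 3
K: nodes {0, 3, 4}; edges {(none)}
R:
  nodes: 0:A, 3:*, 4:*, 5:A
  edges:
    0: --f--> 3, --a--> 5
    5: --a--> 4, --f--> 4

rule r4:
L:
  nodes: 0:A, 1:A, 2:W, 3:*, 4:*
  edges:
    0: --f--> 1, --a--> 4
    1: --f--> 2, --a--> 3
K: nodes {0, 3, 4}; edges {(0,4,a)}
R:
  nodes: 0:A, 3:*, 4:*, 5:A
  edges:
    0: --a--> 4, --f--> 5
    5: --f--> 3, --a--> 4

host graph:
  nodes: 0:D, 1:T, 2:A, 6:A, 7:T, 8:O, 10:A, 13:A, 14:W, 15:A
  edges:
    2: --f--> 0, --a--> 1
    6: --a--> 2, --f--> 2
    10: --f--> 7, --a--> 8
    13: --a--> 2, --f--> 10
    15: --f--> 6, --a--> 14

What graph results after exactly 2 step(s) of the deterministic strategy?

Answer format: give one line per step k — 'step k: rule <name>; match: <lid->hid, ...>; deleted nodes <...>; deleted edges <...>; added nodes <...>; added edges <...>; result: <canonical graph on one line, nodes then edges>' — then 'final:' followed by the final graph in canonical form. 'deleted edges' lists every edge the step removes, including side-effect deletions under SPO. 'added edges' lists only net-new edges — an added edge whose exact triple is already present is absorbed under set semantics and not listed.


step 1: rule r2; match: 0->13, 1->10, 2->7, 3->8, 4->2; deleted nodes 7, 10; deleted edges (10,7,f); (10,8,a); (13,2,a); (13,10,f); added nodes (none); added edges (13,2,f); (13,8,a); result: nodes: 0:D, 1:T, 2:A, 6:A, 8:O, 13:A, 14:W, 15:A edges: (2,0,f); (2,1,a); (6,2,a); (6,2,f); (13,2,f); (13,8,a); (15,6,f); (15,14,a)
step 2: rule r3; match: 0->13, 1->2, 2->0, 3->1, 4->8; deleted nodes 0, 2; deleted edges (2,0,f); (2,1,a); (6,2,a); (6,2,f); (13,2,f); (13,8,a); added nodes 16; added edges (13,1,f); (13,16,a); (16,8,a); (16,8,f); result: nodes: 1:T, 6:A, 8:O, 13:A, 14:W, 15:A, 16:A edges: (13,1,f); (13,16,a); (15,6,f); (15,14,a); (16,8,a); (16,8,f)
final:
nodes: 1:T, 6:A, 8:O, 13:A, 14:W, 15:A, 16:A
edges: (13,1,f); (13,16,a); (15,6,f); (15,14,a); (16,8,a); (16,8,f)


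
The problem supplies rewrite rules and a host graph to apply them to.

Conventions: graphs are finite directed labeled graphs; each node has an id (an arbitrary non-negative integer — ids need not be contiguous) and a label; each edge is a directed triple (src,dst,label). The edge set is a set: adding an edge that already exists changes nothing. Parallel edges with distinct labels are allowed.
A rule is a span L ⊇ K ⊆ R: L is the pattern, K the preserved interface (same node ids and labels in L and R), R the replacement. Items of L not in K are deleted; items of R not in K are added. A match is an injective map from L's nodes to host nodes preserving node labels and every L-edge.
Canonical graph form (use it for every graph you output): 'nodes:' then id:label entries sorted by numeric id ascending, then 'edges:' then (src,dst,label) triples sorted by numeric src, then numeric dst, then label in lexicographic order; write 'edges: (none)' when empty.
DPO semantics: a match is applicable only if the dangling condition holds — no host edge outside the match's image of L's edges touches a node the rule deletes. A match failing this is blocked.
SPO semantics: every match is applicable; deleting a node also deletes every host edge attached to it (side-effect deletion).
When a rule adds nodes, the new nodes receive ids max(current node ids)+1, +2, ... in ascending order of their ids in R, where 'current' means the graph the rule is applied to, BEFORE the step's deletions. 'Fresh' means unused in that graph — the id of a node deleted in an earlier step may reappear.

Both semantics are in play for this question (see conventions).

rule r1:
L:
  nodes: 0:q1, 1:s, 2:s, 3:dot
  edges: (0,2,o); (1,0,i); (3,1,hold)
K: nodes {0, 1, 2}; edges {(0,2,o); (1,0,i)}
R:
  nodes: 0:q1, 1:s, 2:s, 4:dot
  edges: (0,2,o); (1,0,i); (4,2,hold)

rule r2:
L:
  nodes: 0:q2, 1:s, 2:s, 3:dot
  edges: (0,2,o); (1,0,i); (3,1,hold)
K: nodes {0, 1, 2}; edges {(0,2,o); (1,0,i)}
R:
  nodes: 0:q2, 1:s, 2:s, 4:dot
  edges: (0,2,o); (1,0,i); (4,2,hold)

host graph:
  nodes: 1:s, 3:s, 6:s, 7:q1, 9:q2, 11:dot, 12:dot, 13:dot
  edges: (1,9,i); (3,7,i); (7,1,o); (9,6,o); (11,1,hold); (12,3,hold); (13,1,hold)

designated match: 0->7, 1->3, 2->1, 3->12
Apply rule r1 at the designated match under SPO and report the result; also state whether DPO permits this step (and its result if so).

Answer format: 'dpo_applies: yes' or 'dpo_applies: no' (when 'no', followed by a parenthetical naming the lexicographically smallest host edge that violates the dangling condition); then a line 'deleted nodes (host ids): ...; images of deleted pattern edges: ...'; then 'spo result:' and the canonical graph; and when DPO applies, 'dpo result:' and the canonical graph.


dpo_applies: yes
deleted nodes (host ids): 12; images of deleted pattern edges: (12,3,hold)
spo result:
nodes: 1:s, 3:s, 6:s, 7:q1, 9:q2, 11:dot, 13:dot, 14:dot
edges: (1,9,i); (3,7,i); (7,1,o); (9,6,o); (11,1,hold); (13,1,hold); (14,1,hold)
dpo result:
nodes: 1:s, 3:s, 6:s, 7:q1, 9:q2, 11:dot, 13:dot, 14:dot
edges: (1,9,i); (3,7,i); (7,1,o); (9,6,o); (11,1,hold); (13,1,hold); (14,1,hold)


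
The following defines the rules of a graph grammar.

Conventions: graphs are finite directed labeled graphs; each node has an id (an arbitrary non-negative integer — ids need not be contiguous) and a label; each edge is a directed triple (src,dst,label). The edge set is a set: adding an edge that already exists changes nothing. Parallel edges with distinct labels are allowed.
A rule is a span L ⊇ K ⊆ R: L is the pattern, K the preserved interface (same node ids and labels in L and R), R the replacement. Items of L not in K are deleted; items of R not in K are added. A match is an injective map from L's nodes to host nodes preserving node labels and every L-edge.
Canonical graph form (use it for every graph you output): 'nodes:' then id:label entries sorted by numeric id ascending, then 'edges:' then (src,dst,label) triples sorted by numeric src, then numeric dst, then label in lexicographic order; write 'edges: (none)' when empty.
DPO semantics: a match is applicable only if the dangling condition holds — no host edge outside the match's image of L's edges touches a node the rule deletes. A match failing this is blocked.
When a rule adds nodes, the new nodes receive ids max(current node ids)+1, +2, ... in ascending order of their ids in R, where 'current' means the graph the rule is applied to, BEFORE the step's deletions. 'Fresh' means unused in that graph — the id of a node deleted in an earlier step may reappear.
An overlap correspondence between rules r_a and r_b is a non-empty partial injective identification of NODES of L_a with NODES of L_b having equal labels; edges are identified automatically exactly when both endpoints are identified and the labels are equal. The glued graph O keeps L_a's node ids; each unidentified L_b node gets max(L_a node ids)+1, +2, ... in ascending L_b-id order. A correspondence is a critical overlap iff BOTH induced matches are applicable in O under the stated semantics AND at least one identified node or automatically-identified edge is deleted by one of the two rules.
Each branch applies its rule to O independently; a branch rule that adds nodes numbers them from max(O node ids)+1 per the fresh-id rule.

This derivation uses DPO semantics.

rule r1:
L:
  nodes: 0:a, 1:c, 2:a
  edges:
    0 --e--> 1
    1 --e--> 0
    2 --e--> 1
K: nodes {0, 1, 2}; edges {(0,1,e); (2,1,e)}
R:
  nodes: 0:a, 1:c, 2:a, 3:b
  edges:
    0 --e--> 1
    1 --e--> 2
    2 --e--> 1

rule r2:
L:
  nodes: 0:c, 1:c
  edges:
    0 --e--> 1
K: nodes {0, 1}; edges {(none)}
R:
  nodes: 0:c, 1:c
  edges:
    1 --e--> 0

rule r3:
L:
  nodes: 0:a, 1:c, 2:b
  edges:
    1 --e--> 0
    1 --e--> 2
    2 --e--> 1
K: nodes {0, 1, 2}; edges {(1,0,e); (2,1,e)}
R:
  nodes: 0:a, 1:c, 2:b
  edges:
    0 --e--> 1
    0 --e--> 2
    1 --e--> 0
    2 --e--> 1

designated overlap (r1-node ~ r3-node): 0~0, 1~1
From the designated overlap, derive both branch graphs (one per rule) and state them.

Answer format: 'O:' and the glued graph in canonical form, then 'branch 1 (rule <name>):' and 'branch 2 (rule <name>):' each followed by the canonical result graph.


O:
nodes: 0:a, 1:c, 2:a, 3:b
edges: (0,1,e); (1,0,e); (1,3,e); (2,1,e); (3,1,e)
branch 1 (rule r1):
nodes: 0:a, 1:c, 2:a, 3:b, 4:b
edges: (0,1,e); (1,2,e); (1,3,e); (2,1,e); (3,1,e)
branch 2 (rule r3):
nodes: 0:a, 1:c, 2:a, 3:b
edges: (0,1,e); (0,3,e); (1,0,e); (2,1,e); (3,1,e)


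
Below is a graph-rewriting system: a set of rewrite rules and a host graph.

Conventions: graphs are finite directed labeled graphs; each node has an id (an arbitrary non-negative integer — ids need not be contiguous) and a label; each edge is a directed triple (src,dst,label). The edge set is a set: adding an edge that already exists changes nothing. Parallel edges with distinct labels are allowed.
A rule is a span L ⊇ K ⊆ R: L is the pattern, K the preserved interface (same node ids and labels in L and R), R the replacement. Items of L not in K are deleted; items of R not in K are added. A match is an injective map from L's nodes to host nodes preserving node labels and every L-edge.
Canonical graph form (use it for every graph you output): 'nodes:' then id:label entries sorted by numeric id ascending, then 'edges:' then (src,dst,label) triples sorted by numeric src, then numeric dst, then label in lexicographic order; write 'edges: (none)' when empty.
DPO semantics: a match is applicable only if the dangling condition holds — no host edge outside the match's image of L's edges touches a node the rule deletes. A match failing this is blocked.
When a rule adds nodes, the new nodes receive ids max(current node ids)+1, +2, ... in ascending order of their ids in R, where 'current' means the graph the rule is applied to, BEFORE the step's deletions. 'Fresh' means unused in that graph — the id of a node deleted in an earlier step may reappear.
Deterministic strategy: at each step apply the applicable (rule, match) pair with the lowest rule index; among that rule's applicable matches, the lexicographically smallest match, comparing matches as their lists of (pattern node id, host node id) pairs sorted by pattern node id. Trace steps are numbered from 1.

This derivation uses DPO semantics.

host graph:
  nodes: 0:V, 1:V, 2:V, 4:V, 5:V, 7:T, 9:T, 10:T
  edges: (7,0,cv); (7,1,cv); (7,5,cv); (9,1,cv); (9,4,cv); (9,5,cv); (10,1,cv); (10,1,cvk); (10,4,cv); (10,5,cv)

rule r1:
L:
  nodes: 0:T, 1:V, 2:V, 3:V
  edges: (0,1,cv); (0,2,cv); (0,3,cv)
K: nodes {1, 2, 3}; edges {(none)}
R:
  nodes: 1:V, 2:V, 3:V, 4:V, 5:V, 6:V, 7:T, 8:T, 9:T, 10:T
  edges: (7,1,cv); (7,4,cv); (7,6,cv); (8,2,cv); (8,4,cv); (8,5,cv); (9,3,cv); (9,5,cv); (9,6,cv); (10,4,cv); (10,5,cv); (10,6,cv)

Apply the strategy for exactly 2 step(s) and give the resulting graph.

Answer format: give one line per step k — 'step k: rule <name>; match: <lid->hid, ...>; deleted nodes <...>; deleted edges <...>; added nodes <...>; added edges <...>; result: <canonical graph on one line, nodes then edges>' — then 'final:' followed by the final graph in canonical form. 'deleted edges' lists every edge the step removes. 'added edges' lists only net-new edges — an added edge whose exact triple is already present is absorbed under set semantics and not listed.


step 1: rule r1; match: 0->7, 1->0, 2->1, 3->5; deleted nodes 7; deleted edges (7,0,cv); (7,1,cv); (7,5,cv); added nodes 11, 12, 13, 14, 15, 16, 17; added edges (14,0,cv); (14,11,cv); (14,13,cv); (15,1,cv); (15,11,cv); (15,12,cv); (16,5,cv); (16,12,cv); (16,13,cv); (17,11,cv); (17,12,cv); (17,13,cv); result: nodes: 0:V, 1:V, 2:V, 4:V, 5:V, 9:T, 10:T, 11:V, 12:V, 13:V, 14:T, 15:T, 16:T, 17:T edges: (9,1,cv); (9,4,cv); (9,5,cv); (10,1,cv); (10,1,cvk); (10,4,cv); (10,5,cv); (14,0,cv); (14,11,cv); (14,13,cv); (15,1,cv); (15,11,cv); (15,12,cv); (16,5,cv); (16,12,cv); (16,13,cv); (17,11,cv); (17,12,cv); (17,13,cv)
step 2: rule r1; match: 0->9, 1->1, 2->4, 3->5; deleted nodes 9; deleted edges (9,1,cv); (9,4,cv); (9,5,cv); added nodes 18, 19, 20, 21, 22, 23, 24; added edges (21,1,cv); (21,18,cv); (21,20,cv); (22,4,cv); (22,18,cv); (22,19,cv); (23,5,cv); (23,19,cv); (23,20,cv); (24,18,cv); (24,19,cv); (24,20,cv); result: nodes: 0:V, 1:V, 2:V, 4:V, 5:V, 10:T, 11:V, 12:V, 13:V, 14:T, 15:T, 16:T, 17:T, 18:V, 19:V, 20:V, 21:T, 22:T, 23:T, 24:T edges: (10,1,cv); (10,1,cvk); (10,4,cv); (10,5,cv); (14,0,cv); (14,11,cv); (14,13,cv); (15,1,cv); (15,11,cv); (15,12,cv); (16,5,cv); (16,12,cv); (16,13,cv); (17,11,cv); (17,12,cv); (17,13,cv); (21,1,cv); (21,18,cv); (21,20,cv); (22,4,cv); (22,18,cv); (22,19,cv); (23,5,cv); (23,19,cv); (23,20,cv); (24,18,cv); (24,19,cv); (24,20,cv)
final:
nodes: 0:V, 1:V, 2:V, 4:V, 5:V, 10:T, 11:V, 12:V, 13:V, 14:T, 15:T, 16:T, 17:T, 18:V, 19:V, 20:V, 21:T, 22:T, 23:T, 24:T
edges: (10,1,cv); (10,1,cvk); (10,4,cv); (10,5,cv); (14,0,cv); (14,11,cv); (14,13,cv); (15,1,cv); (15,11,cv); (15,12,cv); (16,5,cv); (16,12,cv); (16,13,cv); (17,11,cv); (17,12,cv); (17,13,cv); (21,1,cv); (21,18,cv); (21,20,cv); (22,4,cv); (22,18,cv); (22,19,cv); (23,5,cv); (23,19,cv); (23,20,cv); (24,18,cv); (24,19,cv); (24,20,cv)


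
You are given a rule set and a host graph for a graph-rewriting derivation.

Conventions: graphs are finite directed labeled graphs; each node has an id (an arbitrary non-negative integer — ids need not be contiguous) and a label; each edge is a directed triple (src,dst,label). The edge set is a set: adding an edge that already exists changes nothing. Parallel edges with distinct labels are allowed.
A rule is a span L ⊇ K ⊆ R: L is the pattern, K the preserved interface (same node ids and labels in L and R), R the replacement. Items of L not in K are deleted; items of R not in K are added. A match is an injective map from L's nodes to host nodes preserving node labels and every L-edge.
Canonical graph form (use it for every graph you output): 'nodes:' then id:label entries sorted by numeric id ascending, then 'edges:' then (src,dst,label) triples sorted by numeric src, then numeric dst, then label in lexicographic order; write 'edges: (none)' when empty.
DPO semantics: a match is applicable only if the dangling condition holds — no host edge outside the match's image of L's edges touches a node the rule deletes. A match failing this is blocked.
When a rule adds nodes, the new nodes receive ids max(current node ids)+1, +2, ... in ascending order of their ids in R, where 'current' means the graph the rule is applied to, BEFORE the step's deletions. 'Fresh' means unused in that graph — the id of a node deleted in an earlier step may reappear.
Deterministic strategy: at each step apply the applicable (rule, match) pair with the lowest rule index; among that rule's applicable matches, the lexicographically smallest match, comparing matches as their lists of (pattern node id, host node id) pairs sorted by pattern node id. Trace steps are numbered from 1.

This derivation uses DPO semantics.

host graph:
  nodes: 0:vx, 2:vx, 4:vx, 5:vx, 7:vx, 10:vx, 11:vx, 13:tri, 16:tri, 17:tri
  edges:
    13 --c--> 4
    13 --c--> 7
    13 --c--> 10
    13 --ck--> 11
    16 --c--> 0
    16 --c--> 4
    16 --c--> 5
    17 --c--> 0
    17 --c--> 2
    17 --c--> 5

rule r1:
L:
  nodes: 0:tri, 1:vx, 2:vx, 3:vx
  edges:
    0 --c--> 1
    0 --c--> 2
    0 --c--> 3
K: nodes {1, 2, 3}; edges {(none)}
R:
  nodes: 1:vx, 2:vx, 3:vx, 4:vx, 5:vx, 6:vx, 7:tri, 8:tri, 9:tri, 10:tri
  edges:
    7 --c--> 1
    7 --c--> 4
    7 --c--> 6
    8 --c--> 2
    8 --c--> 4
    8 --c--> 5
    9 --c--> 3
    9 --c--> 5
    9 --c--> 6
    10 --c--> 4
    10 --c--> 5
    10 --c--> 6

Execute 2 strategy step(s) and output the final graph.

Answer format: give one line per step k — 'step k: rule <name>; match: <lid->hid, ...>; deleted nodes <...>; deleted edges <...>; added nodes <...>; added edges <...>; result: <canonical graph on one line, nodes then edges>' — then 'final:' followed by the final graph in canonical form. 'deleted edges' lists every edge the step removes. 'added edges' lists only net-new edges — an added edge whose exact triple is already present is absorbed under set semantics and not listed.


step 1: rule r1; match: 0->16, 1->0, 2->4, 3->5; deleted nodes 16; deleted edges (16,0,c); (16,4,c); (16,5,c); added nodes 18, 19, 20, 21, 22, 23, 24; added edges (21,0,c); (21,18,c); (21,20,c); (22,4,c); (22,18,c); (22,19,c); (23,5,c); (23,19,c); (23,20,c); (24,18,c); (24,19,c); (24,20,c); result: nodes: 0:vx, 2:vx, 4:vx, 5:vx, 7:vx, 10:vx, 11:vx, 13:tri, 17:tri, 18:vx, 19:vx, 20:vx, 21:tri, 22:tri, 23:tri, 24:tri edges: (13,4,c); (13,7,c); (13,10,c); (13,11,ck); (17,0,c); (17,2,c); (17,5,c); (21,0,c); (21,18,c); (21,20,c); (22,4,c); (22,18,c); (22,19,c); (23,5,c); (23,19,c); (23,20,c); (24,18,c); (24,19,c); (24,20,c)
step 2: rule r1; match: 0->17, 1->0, 2->2, 3->5; deleted nodes 17; deleted edges (17,0,c); (17,2,c); (17,5,c); added nodes 25, 26, 27, 28, 29, 30, 31; added edges (28,0,c); (28,25,c); (28,27,c); (29,2,c); (29,25,c); (29,26,c); (30,5,c); (30,26,c); (30,27,c); (31,25,c); (31,26,c); (31,27,c); result: nodes: 0:vx, 2:vx, 4:vx, 5:vx, 7:vx, 10:vx, 11:vx, 13:tri, 18:vx, 19:vx, 20:vx, 21:tri, 22:tri, 23:tri, 24:tri, 25:vx, 26:vx, 27:vx, 28:tri, 29:tri, 30:tri, 31:tri edges: (13,4,c); (13,7,c); (13,10,c); (13,11,ck); (21,0,c); (21,18,c); (21,20,c); (22,4,c); (22,18,c); (22,19,c); (23,5,c); (23,19,c); (23,20,c); (24,18,c); (24,19,c); (24,20,c); (28,0,c); (28,25,c); (28,27,c); (29,2,c); (29,25,c); (29,26,c); (30,5,c); (30,26,c); (30,27,c); (31,25,c); (31,26,c); (31,27,c)
final:
nodes: 0:vx, 2:vx, 4:vx, 5:vx, 7:vx, 10:vx, 11:vx, 13:tri, 18:vx, 19:vx, 20:vx, 21:tri, 22:tri, 23:tri, 24:tri, 25:vx, 26:vx, 27:vx, 28:tri, 29:tri, 30:tri, 31:tri
edges: (13,4,c); (13,7,c); (13,10,c); (13,11,ck); (21,0,c); (21,18,c); (21,20,c); (22,4,c); (22,18,c); (22,19,c); (23,5,c); (23,19,c); (23,20,c); (24,18,c); (24,19,c); (24,20,c); (28,0,c); (28,25,c); (28,27,c); (29,2,c); (29,25,c); (29,26,c); (30,5,c); (30,26,c); (30,27,c); (31,25,c); (31,26,c); (31,27,c)


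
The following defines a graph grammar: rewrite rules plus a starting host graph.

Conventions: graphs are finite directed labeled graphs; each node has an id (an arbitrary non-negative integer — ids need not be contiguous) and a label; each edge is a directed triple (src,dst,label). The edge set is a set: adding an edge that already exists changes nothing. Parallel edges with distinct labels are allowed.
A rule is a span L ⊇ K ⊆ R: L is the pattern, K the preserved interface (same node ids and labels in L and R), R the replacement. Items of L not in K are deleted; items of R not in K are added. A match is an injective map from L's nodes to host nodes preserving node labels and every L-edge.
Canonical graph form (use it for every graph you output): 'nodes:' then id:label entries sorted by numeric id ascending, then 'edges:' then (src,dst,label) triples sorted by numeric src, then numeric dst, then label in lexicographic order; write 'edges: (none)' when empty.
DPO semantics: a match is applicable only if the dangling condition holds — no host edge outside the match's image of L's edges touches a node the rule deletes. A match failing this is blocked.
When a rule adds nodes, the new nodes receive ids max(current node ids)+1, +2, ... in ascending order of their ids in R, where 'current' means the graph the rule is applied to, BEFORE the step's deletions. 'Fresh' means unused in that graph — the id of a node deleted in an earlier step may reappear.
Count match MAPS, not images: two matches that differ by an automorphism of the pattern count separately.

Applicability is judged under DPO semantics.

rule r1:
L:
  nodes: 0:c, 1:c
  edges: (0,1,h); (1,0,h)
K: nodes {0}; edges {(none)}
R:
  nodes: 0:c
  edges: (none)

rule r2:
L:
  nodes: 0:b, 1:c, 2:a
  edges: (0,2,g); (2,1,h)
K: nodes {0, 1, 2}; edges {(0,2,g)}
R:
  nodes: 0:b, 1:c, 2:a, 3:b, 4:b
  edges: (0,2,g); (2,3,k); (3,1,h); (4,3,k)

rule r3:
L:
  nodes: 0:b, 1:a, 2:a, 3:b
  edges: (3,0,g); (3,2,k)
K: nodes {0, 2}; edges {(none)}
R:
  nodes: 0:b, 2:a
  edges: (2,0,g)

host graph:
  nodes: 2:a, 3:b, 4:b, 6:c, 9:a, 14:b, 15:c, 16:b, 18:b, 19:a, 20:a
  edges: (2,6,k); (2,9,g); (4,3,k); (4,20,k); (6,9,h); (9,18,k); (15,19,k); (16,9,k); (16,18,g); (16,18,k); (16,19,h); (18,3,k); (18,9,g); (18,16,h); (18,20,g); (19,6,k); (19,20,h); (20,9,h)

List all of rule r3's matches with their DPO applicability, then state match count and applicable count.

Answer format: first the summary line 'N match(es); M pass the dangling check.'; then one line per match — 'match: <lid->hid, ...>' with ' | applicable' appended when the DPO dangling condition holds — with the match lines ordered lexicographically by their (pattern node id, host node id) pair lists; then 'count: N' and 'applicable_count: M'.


3 match(es); 0 pass the dangling check.
match: 0->18, 1->2, 2->9, 3->16
match: 0->18, 1->19, 2->9, 3->16
match: 0->18, 1->20, 2->9, 3->16
count: 3
applicable_count: 0


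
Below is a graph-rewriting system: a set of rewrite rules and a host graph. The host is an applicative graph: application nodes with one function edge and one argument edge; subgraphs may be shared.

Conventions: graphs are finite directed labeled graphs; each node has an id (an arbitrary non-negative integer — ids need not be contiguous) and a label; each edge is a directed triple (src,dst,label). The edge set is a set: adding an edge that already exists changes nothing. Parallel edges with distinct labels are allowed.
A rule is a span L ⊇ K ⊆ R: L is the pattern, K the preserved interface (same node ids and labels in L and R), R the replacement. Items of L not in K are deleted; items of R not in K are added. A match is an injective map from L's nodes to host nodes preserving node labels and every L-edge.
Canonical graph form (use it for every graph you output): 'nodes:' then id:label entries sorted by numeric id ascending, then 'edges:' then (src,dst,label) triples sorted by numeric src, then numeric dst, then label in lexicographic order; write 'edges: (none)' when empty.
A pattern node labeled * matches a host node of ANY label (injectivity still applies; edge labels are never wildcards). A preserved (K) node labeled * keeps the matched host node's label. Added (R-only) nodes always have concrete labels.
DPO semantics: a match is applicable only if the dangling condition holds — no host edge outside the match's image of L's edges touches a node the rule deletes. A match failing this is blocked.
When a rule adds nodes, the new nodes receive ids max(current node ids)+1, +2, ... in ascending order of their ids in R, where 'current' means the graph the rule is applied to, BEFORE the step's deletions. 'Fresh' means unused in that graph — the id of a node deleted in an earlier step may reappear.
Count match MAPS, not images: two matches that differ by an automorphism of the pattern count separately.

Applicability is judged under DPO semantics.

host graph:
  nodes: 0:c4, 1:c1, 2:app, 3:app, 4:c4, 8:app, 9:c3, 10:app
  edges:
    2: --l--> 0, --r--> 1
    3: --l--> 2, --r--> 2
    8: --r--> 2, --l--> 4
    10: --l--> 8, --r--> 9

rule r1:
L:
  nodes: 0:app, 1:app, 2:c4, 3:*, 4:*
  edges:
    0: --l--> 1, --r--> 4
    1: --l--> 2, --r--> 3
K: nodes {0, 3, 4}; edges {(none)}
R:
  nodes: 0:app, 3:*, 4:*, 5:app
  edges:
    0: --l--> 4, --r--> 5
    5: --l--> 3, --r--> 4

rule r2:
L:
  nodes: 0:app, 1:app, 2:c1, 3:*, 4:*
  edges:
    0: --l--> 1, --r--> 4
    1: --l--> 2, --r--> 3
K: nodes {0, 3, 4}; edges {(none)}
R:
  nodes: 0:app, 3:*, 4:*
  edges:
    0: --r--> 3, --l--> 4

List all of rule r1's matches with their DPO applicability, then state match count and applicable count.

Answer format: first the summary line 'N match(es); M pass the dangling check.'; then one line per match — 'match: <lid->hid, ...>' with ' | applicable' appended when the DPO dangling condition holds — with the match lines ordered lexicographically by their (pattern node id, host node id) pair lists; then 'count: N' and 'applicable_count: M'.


1 match(es); 1 pass the dangling check.
match: 0->10, 1->8, 2->4, 3->2, 4->9 | applicable
count: 1
applicable_count: 1


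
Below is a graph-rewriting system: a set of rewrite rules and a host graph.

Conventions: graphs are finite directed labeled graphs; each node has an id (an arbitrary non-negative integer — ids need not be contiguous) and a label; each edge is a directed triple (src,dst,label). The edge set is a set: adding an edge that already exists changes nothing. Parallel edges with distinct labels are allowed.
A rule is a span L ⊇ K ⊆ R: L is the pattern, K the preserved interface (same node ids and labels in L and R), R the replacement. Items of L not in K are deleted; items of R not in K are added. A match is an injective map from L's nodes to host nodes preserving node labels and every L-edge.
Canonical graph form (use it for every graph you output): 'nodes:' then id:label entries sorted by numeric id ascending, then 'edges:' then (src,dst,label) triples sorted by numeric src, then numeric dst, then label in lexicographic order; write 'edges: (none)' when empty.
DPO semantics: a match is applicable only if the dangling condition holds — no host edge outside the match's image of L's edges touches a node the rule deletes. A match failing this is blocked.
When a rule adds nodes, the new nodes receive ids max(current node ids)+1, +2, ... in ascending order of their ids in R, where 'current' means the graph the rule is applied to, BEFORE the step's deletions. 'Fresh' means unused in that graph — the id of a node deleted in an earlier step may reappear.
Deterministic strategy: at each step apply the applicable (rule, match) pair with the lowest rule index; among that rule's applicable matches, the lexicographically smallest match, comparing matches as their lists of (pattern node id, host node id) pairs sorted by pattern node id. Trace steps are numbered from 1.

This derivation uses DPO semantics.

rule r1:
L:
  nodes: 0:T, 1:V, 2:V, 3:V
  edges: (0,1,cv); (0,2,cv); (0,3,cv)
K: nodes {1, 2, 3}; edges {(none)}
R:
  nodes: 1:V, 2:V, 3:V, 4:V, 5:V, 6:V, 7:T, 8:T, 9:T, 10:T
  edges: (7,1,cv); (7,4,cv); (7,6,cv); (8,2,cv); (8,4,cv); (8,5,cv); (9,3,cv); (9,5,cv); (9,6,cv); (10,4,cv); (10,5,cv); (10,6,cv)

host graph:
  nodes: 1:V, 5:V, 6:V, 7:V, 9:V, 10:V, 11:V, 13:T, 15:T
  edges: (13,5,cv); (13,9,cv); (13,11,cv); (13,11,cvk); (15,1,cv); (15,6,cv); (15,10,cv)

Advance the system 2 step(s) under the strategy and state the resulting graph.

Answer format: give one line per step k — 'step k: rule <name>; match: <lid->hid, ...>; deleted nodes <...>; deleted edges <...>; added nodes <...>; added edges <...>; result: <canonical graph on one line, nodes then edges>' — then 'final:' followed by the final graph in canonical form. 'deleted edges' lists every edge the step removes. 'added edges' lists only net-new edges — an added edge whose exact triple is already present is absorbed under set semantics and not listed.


step 1: rule r1; match: 0->15, 1->1, 2->6, 3->10; deleted nodes 15; deleted edges (15,1,cv); (15,6,cv); (15,10,cv); added nodes 16, 17, 18, 19, 20, 21, 22; added edges (19,1,cv); (19,16,cv); (19,18,cv); (20,6,cv); (20,16,cv); (20,17,cv); (21,10,cv); (21,17,cv); (21,18,cv); (22,16,cv); (22,17,cv); (22,18,cv); result: nodes: 1:V, 5:V, 6:V, 7:V, 9:V, 10:V, 11:V, 13:T, 16:V, 17:V, 18:V, 19:T, 20:T, 21:T, 22:T edges: (13,5,cv); (13,9,cv); (13,11,cv); (13,11,cvk); (19,1,cv); (19,16,cv); (19,18,cv); (20,6,cv); (20,16,cv); (20,17,cv); (21,10,cv); (21,17,cv); (21,18,cv); (22,16,cv); (22,17,cv); (22,18,cv)
step 2: rule r1; match: 0->19, 1->1, 2->16, 3->18; deleted nodes 19; deleted edges (19,1,cv); (19,16,cv); (19,18,cv); added nodes 23, 24, 25, 26, 27, 28, 29; added edges (26,1,cv); (26,23,cv); (26,25,cv); (27,16,cv); (27,23,cv); (27,24,cv); (28,18,cv); (28,24,cv); (28,25,cv); (29,23,cv); (29,24,cv); (29,25,cv); result: nodes: 1:V, 5:V, 6:V, 7:V, 9:V, 10:V, 11:V, 13:T, 16:V, 17:V, 18:V, 20:T, 21:T, 22:T, 23:V, 24:V, 25:V, 26:T, 27:T, 28:T, 29:T edges: (13,5,cv); (13,9,cv); (13,11,cv); (13,11,cvk); (20,6,cv); (20,16,cv); (20,17,cv); (21,10,cv); (21,17,cv); (21,18,cv); (22,16,cv); (22,17,cv); (22,18,cv); (26,1,cv); (26,23,cv); (26,25,cv); (27,16,cv); (27,23,cv); (27,24,cv); (28,18,cv); (28,24,cv); (28,25,cv); (29,23,cv); (29,24,cv); (29,25,cv)
final:
nodes: 1:V, 5:V, 6:V, 7:V, 9:V, 10:V, 11:V, 13:T, 16:V, 17:V, 18:V, 20:T, 21:T, 22:T, 23:V, 24:V, 25:V, 26:T, 27:T, 28:T, 29:T
edges: (13,5,cv); (13,9,cv); (13,11,cv); (13,11,cvk); (20,6,cv); (20,16,cv); (20,17,cv); (21,10,cv); (21,17,cv); (21,18,cv); (22,16,cv); (22,17,cv); (22,18,cv); (26,1,cv); (26,23,cv); (26,25,cv); (27,16,cv); (27,23,cv); (27,24,cv); (28,18,cv); (28,24,cv); (28,25,cv); (29,23,cv); (29,24,cv); (29,25,cv)
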